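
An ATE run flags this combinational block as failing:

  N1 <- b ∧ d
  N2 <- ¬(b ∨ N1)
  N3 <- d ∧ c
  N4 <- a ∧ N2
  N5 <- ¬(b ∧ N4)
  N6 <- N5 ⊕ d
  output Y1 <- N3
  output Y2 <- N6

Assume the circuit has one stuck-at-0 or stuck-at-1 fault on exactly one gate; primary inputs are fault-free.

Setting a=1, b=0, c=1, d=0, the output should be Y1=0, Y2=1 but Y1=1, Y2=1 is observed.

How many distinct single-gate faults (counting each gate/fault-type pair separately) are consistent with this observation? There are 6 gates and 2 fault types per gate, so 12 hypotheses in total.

1

Fault-free: N1=0, N2=1, N3=0, N4=1, N5=1, N6=1 → Y1=0, Y2=1. Observed Y1=1, Y2=1.
  N1 stuck-at-0: output Y1=0, Y2=1 ✗
  N1 stuck-at-1: output Y1=0, Y2=1 ✗
  N2 stuck-at-0: output Y1=0, Y2=1 ✗
  N2 stuck-at-1: output Y1=0, Y2=1 ✗
  N3 stuck-at-0: output Y1=0, Y2=1 ✗
  N3 stuck-at-1: output Y1=1, Y2=1 ✓
  N4 stuck-at-0: output Y1=0, Y2=1 ✗
  N4 stuck-at-1: output Y1=0, Y2=1 ✗
  N5 stuck-at-0: output Y1=0, Y2=0 ✗
  N5 stuck-at-1: output Y1=0, Y2=1 ✗
  N6 stuck-at-0: output Y1=0, Y2=0 ✗
  N6 stuck-at-1: output Y1=0, Y2=1 ✗
Consistent faults: {N3 stuck-at-1} — 1 in all.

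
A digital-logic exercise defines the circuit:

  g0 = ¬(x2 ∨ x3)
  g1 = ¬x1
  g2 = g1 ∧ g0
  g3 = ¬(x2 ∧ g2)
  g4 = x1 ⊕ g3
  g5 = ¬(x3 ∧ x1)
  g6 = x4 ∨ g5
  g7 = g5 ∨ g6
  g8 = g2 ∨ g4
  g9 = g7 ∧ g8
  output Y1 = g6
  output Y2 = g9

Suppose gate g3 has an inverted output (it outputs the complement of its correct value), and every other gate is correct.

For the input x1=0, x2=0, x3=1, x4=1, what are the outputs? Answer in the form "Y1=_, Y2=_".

Propagate with g3 forced: g0=0, g1=1, g2=0, g3=0 [inverted output], g4=0, g5=1, g6=1, g7=1, g8=0, g9=0.
So the outputs are Y1=1, Y2=0. (Without the fault they would be Y1=1, Y2=1.)

Y1=1, Y2=0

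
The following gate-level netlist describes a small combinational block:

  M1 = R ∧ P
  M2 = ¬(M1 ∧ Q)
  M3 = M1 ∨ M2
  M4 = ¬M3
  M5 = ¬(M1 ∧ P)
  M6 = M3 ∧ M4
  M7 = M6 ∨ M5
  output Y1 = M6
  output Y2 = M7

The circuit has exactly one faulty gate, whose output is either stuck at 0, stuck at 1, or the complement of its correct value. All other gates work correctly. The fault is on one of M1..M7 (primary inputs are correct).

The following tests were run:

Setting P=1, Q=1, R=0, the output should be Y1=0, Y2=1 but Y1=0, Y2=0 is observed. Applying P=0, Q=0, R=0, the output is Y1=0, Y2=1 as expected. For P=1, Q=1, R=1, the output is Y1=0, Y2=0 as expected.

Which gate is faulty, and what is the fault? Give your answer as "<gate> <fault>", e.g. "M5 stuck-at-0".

M1 stuck-at-1

Fault-free values for test 1 (P=1, Q=1, R=0): M1=0, M2=1, M3=1, M4=0, M5=1, M6=0, M7=1, giving Y1=0, Y2=1. Observed Y1=0, Y2=0.
Test 1: faults giving observed Y1=0, Y2=0 are {M1 stuck-at-1, M1 inverted output, M5 stuck-at-0, M5 inverted output, M7 stuck-at-0, M7 inverted output}.
Test 2 (P=0, Q=0, R=0): fault-free M1=0, M2=1, M3=1, M4=0, M5=1, M6=0, M7=1 → Y1=0, Y2=1; observed Y1=0, Y2=1. Eliminates M5 stuck-at-0, M5 inverted output, M7 stuck-at-0, M7 inverted output.
Test 3 (P=1, Q=1, R=1): fault-free M1=1, M2=0, M3=1, M4=0, M5=0, M6=0, M7=0 → Y1=0, Y2=0; observed Y1=0, Y2=0. Eliminates M1 inverted output.
Only M1 stuck-at-1 is consistent with every test.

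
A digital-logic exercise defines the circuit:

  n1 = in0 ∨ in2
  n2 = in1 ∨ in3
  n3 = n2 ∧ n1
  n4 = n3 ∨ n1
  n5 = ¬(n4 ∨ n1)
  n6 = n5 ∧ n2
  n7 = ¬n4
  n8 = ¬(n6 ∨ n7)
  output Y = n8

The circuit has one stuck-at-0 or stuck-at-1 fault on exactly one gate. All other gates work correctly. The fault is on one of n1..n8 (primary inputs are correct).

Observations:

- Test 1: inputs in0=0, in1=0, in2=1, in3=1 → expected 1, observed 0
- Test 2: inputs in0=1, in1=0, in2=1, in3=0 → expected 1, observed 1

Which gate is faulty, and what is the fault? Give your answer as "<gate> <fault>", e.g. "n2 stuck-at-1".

Fault-free values for test 1 (in0=0, in1=0, in2=1, in3=1): n1=1, n2=1, n3=1, n4=1, n5=0, n6=0, n7=0, n8=1, giving Y=1. Observed 0.
Test 1: faults giving observed 0 are {n1 stuck-at-0, n4 stuck-at-0, n5 stuck-at-1, n6 stuck-at-1, n7 stuck-at-1, n8 stuck-at-0}.
Test 2 (in0=1, in1=0, in2=1, in3=0): fault-free n1=1, n2=0, n3=0, n4=1, n5=0, n6=0, n7=0, n8=1 → 1; observed 1. Eliminates n1 stuck-at-0, n4 stuck-at-0, n6 stuck-at-1, n7 stuck-at-1, n8 stuck-at-0.
Only n5 stuck-at-1 is consistent with every test.

n5 stuck-at-1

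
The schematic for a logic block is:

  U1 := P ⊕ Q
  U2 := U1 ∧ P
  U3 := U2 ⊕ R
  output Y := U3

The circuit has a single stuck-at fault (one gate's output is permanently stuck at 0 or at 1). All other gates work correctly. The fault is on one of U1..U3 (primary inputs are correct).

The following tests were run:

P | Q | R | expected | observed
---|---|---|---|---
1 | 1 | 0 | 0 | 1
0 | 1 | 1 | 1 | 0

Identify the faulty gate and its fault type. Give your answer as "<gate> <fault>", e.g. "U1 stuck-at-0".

Fault-free values for test 1 (P=1, Q=1, R=0): U1=0, U2=0, U3=0, giving Y=0. Observed 1.
Test 1: faults giving observed 1 are {U1 stuck-at-1, U2 stuck-at-1, U3 stuck-at-1}.
Test 2 (P=0, Q=1, R=1): fault-free U1=1, U2=0, U3=1 → 1; observed 0. Eliminates U1 stuck-at-1, U3 stuck-at-1.
Only U2 stuck-at-1 is consistent with every test.

U2 stuck-at-1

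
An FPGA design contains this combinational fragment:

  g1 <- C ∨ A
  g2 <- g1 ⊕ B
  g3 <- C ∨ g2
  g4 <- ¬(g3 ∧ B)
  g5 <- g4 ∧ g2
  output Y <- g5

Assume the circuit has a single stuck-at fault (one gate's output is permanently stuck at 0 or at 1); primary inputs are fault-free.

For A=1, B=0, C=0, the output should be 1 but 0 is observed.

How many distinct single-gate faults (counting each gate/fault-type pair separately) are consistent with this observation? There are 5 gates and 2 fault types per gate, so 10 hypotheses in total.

4

Fault-free: g1=1, g2=1, g3=1, g4=1, g5=1 → 1. Observed 0.
  g1 stuck-at-0: output 0 ✓
  g1 stuck-at-1: output 1 ✗
  g2 stuck-at-0: output 0 ✓
  g2 stuck-at-1: output 1 ✗
  g3 stuck-at-0: output 1 ✗
  g3 stuck-at-1: output 1 ✗
  g4 stuck-at-0: output 0 ✓
  g4 stuck-at-1: output 1 ✗
  g5 stuck-at-0: output 0 ✓
  g5 stuck-at-1: output 1 ✗
Consistent faults: {g1 stuck-at-0, g2 stuck-at-0, g4 stuck-at-0, g5 stuck-at-0} — 4 in all.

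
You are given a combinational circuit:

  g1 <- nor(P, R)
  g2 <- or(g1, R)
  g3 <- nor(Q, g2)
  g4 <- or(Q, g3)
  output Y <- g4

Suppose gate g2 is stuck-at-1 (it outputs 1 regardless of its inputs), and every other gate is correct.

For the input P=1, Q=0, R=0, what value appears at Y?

0

Propagate with g2 forced: g1=0, g2=1 [stuck-at-1], g3=0, g4=0.
So Y = 0. (Without the fault it would be 1.)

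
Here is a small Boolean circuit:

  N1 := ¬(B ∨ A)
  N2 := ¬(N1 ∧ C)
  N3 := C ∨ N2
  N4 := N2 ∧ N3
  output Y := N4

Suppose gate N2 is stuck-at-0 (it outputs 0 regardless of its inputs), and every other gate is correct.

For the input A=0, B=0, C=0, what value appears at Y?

0

Propagate with N2 forced: N1=1, N2=0 [stuck-at-0], N3=0, N4=0.
So Y = 0. (Without the fault it would be 1.)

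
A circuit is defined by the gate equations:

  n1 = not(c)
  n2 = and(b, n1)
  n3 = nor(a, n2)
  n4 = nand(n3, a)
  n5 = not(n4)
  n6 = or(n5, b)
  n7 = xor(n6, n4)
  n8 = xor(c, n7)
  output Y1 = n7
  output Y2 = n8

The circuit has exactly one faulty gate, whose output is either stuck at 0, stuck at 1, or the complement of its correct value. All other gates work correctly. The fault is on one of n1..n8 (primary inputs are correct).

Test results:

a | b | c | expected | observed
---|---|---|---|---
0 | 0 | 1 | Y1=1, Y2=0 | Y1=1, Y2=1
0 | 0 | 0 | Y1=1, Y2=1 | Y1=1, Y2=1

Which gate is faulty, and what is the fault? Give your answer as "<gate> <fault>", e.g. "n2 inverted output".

Fault-free values for test 1 (a=0, b=0, c=1): n1=0, n2=0, n3=1, n4=1, n5=0, n6=0, n7=1, n8=0, giving Y1=1, Y2=0. Observed Y1=1, Y2=1.
Test 1: faults giving observed Y1=1, Y2=1 are {n8 stuck-at-1, n8 inverted output}.
Test 2 (a=0, b=0, c=0): fault-free n1=1, n2=0, n3=1, n4=1, n5=0, n6=0, n7=1, n8=1 → Y1=1, Y2=1; observed Y1=1, Y2=1. Eliminates n8 inverted output.
Only n8 stuck-at-1 is consistent with every test.

n8 stuck-at-1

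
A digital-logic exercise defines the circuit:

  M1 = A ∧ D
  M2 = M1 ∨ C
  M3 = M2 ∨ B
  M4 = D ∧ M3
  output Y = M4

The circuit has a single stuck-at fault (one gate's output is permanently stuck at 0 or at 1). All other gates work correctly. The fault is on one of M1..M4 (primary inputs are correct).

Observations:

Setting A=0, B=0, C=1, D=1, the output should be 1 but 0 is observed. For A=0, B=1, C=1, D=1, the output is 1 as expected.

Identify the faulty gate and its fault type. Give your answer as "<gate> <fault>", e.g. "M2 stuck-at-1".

M2 stuck-at-0

Fault-free values for test 1 (A=0, B=0, C=1, D=1): M1=0, M2=1, M3=1, M4=1, giving Y=1. Observed 0.
Test 1: faults giving observed 0 are {M2 stuck-at-0, M3 stuck-at-0, M4 stuck-at-0}.
Test 2 (A=0, B=1, C=1, D=1): fault-free M1=0, M2=1, M3=1, M4=1 → 1; observed 1. Eliminates M3 stuck-at-0, M4 stuck-at-0.
Only M2 stuck-at-0 is consistent with every test.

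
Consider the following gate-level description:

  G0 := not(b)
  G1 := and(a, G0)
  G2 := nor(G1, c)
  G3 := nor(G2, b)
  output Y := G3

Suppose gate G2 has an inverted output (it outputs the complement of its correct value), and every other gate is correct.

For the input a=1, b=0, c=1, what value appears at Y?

0

Propagate with G2 forced: G0=1, G1=1, G2=1 [inverted output], G3=0.
So Y = 0. (Without the fault it would be 1.)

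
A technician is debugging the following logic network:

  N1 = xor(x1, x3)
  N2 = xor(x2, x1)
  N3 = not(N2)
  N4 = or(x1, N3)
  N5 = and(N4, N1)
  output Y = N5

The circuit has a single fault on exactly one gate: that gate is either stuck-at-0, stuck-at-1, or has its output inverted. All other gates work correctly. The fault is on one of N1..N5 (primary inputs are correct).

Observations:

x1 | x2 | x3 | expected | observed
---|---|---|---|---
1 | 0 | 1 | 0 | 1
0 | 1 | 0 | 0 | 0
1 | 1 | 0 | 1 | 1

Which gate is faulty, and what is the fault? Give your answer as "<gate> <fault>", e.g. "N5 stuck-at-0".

Fault-free values for test 1 (x1=1, x2=0, x3=1): N1=0, N2=1, N3=0, N4=1, N5=0, giving Y=0. Observed 1.
Test 1: faults giving observed 1 are {N1 stuck-at-1, N1 inverted output, N5 stuck-at-1, N5 inverted output}.
Test 2 (x1=0, x2=1, x3=0): fault-free N1=0, N2=1, N3=0, N4=0, N5=0 → 0; observed 0. Eliminates N5 stuck-at-1, N5 inverted output.
Test 3 (x1=1, x2=1, x3=0): fault-free N1=1, N2=0, N3=1, N4=1, N5=1 → 1; observed 1. Eliminates N1 inverted output.
Only N1 stuck-at-1 is consistent with every test.

N1 stuck-at-1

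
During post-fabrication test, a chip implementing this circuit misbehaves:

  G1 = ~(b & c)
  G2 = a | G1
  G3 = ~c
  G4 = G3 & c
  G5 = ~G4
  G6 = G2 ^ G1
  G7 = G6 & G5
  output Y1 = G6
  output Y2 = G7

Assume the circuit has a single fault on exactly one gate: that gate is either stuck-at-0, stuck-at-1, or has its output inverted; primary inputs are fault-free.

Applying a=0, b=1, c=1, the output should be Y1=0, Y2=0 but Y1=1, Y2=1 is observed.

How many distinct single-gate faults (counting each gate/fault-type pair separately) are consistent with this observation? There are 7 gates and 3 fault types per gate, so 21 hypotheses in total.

4

Fault-free: G1=0, G2=0, G3=0, G4=0, G5=1, G6=0, G7=0 → Y1=0, Y2=0. Observed Y1=1, Y2=1.
  G1: none of the 3 fault types match ✗
  G2: stuck-at-1, inverted output ✓; others ✗
  G3: none of the 3 fault types match ✗
  G4: none of the 3 fault types match ✗
  G5: none of the 3 fault types match ✗
  G6: stuck-at-1, inverted output ✓; others ✗
  G7: none of the 3 fault types match ✗
Consistent faults: {G2 stuck-at-1, G2 inverted output, G6 stuck-at-1, G6 inverted output} — 4 in all.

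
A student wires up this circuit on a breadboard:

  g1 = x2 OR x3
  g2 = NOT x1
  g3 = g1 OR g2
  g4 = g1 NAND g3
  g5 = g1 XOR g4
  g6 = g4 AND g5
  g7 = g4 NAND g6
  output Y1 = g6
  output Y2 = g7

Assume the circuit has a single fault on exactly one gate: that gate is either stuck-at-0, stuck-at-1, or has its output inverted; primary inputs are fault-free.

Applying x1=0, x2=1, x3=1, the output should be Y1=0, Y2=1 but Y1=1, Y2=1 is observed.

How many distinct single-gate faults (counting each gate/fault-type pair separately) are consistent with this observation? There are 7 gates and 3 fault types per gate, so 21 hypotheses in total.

2

Fault-free: g1=1, g2=1, g3=1, g4=0, g5=1, g6=0, g7=1 → Y1=0, Y2=1. Observed Y1=1, Y2=1.
  g1: none of the 3 fault types match ✗
  g2: none of the 3 fault types match ✗
  g3: none of the 3 fault types match ✗
  g4: none of the 3 fault types match ✗
  g5: none of the 3 fault types match ✗
  g6: stuck-at-1, inverted output ✓; others ✗
  g7: none of the 3 fault types match ✗
Consistent faults: {g6 stuck-at-1, g6 inverted output} — 2 in all.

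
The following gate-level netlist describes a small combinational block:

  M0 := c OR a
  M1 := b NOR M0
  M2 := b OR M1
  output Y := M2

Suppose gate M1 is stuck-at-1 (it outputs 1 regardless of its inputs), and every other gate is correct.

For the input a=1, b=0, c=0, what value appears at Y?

1

Propagate with M1 forced: M0=1, M1=1 [stuck-at-1], M2=1.
So Y = 1. (Without the fault it would be 0.)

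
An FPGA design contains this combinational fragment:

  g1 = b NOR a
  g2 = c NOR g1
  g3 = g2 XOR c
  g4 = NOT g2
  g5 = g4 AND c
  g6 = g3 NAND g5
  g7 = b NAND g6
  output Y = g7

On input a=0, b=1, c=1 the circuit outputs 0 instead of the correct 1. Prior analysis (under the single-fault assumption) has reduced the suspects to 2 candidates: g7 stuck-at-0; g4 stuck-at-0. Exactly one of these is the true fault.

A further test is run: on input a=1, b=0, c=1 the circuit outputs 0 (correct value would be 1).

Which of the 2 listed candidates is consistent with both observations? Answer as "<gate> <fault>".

Evaluate each candidate on input a=1, b=0, c=1:
  g7 stuck-at-0: g1=0, g2=0, g3=1, g4=1, g5=1, g6=0, g7=0 [stuck-at-0] → 0 — matches
  g4 stuck-at-0: g1=0, g2=0, g3=1, g4=0 [stuck-at-0], g5=0, g6=1, g7=1 → 1 — eliminated
Only g7 stuck-at-0 reproduces the observed 0.

g7 stuck-at-0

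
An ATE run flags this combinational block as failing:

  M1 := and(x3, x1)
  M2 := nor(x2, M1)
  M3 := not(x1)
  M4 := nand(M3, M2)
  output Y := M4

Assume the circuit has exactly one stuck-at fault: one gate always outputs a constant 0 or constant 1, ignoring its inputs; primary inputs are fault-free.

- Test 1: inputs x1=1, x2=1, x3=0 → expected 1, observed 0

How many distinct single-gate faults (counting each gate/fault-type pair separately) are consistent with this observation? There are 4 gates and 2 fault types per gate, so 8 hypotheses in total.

Fault-free: M1=0, M2=0, M3=0, M4=1 → 1. Observed 0.
  M1 stuck-at-0: output 1 ✗
  M1 stuck-at-1: output 1 ✗
  M2 stuck-at-0: output 1 ✗
  M2 stuck-at-1: output 1 ✗
  M3 stuck-at-0: output 1 ✗
  M3 stuck-at-1: output 1 ✗
  M4 stuck-at-0: output 0 ✓
  M4 stuck-at-1: output 1 ✗
Consistent faults: {M4 stuck-at-0} — 1 in all.

1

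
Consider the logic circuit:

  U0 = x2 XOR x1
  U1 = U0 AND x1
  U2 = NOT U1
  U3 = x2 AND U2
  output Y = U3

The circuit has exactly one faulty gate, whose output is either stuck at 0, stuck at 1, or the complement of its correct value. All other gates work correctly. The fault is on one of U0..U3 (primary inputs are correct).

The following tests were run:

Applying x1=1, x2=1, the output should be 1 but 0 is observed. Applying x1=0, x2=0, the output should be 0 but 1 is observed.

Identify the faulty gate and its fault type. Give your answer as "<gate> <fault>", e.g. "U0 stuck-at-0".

U3 inverted output

Fault-free values for test 1 (x1=1, x2=1): U0=0, U1=0, U2=1, U3=1, giving Y=1. Observed 0.
Test 1: faults giving observed 0 are {U0 stuck-at-1, U0 inverted output, U1 stuck-at-1, U1 inverted output, U2 stuck-at-0, U2 inverted output, U3 stuck-at-0, U3 inverted output}.
Test 2 (x1=0, x2=0): fault-free U0=0, U1=0, U2=1, U3=0 → 0; observed 1. Eliminates U0 stuck-at-1, U0 inverted output, U1 stuck-at-1, U1 inverted output, U2 stuck-at-0, U2 inverted output, U3 stuck-at-0.
Only U3 inverted output is consistent with every test.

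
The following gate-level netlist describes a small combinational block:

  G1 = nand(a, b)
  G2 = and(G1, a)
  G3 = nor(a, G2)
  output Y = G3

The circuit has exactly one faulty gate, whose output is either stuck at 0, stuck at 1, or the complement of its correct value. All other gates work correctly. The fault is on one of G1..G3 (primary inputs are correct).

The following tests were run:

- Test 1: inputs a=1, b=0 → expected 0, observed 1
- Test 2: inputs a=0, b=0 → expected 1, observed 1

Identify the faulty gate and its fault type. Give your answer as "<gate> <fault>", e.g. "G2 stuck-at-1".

G3 stuck-at-1

Fault-free values for test 1 (a=1, b=0): G1=1, G2=1, G3=0, giving Y=0. Observed 1.
Test 1: faults giving observed 1 are {G3 stuck-at-1, G3 inverted output}.
Test 2 (a=0, b=0): fault-free G1=1, G2=0, G3=1 → 1; observed 1. Eliminates G3 inverted output.
Only G3 stuck-at-1 is consistent with every test.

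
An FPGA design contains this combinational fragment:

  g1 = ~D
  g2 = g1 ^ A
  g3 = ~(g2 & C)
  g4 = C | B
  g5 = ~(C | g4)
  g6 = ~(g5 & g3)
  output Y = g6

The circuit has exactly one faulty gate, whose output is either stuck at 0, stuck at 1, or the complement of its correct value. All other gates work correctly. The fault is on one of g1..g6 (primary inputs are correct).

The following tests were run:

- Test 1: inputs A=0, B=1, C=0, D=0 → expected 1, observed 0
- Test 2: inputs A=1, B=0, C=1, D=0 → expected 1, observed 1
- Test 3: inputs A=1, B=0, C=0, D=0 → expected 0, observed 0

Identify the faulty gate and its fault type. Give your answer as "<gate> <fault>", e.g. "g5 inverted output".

g4 stuck-at-0

Fault-free values for test 1 (A=0, B=1, C=0, D=0): g1=1, g2=1, g3=1, g4=1, g5=0, g6=1, giving Y=1. Observed 0.
Test 1: faults giving observed 0 are {g4 stuck-at-0, g4 inverted output, g5 stuck-at-1, g5 inverted output, g6 stuck-at-0, g6 inverted output}.
Test 2 (A=1, B=0, C=1, D=0): fault-free g1=1, g2=0, g3=1, g4=1, g5=0, g6=1 → 1; observed 1. Eliminates g5 stuck-at-1, g5 inverted output, g6 stuck-at-0, g6 inverted output.
Test 3 (A=1, B=0, C=0, D=0): fault-free g1=1, g2=0, g3=1, g4=0, g5=1, g6=0 → 0; observed 0. Eliminates g4 inverted output.
Only g4 stuck-at-0 is consistent with every test.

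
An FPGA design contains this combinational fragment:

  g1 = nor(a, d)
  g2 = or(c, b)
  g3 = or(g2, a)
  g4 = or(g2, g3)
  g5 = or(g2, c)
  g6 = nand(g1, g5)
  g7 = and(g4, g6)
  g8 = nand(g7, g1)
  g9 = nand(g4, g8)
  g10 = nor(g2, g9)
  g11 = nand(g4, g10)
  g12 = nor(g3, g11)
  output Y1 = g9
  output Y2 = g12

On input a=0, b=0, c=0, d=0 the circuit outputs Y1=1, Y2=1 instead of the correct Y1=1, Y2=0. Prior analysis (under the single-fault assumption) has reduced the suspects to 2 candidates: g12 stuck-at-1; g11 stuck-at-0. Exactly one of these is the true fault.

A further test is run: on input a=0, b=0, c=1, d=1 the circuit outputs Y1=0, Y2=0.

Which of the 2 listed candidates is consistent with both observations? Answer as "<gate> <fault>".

Evaluate each candidate on input a=0, b=0, c=1, d=1:
  g12 stuck-at-1: g1=0, g2=1, g3=1, g4=1, g5=1, g6=1, g7=1, g8=1, g9=0, g10=0, g11=1, g12=1 [stuck-at-1] → Y1=0, Y2=1 — eliminated
  g11 stuck-at-0: g1=0, g2=1, g3=1, g4=1, g5=1, g6=1, g7=1, g8=1, g9=0, g10=0, g11=0 [stuck-at-0], g12=0 → Y1=0, Y2=0 — matches
Only g11 stuck-at-0 reproduces the observed Y1=0, Y2=0.

g11 stuck-at-0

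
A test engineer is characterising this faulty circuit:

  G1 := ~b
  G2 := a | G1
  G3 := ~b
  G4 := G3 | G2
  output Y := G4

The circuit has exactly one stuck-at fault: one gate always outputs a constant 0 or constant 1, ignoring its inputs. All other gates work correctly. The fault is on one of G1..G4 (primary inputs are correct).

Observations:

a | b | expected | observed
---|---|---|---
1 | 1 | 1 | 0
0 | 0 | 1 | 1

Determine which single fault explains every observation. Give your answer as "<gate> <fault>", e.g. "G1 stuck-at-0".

Fault-free values for test 1 (a=1, b=1): G1=0, G2=1, G3=0, G4=1, giving Y=1. Observed 0.
Test 1: faults giving observed 0 are {G2 stuck-at-0, G4 stuck-at-0}.
Test 2 (a=0, b=0): fault-free G1=1, G2=1, G3=1, G4=1 → 1; observed 1. Eliminates G4 stuck-at-0.
Only G2 stuck-at-0 is consistent with every test.

G2 stuck-at-0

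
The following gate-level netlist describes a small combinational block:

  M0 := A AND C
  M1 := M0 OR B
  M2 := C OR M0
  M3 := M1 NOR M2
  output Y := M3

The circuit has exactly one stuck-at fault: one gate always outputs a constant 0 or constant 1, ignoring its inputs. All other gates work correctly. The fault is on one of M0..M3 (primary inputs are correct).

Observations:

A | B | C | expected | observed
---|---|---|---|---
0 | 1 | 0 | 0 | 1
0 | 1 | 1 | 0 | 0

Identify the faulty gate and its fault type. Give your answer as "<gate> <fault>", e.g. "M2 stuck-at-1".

M1 stuck-at-0

Fault-free values for test 1 (A=0, B=1, C=0): M0=0, M1=1, M2=0, M3=0, giving Y=0. Observed 1.
Test 1: faults giving observed 1 are {M1 stuck-at-0, M3 stuck-at-1}.
Test 2 (A=0, B=1, C=1): fault-free M0=0, M1=1, M2=1, M3=0 → 0; observed 0. Eliminates M3 stuck-at-1.
Only M1 stuck-at-0 is consistent with every test.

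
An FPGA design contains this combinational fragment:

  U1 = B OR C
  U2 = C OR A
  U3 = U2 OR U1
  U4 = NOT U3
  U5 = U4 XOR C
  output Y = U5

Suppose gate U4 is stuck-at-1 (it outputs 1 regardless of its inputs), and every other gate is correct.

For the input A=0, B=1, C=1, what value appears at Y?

0

Propagate with U4 forced: U1=1, U2=1, U3=1, U4=1 [stuck-at-1], U5=0.
So Y = 0. (Without the fault it would be 1.)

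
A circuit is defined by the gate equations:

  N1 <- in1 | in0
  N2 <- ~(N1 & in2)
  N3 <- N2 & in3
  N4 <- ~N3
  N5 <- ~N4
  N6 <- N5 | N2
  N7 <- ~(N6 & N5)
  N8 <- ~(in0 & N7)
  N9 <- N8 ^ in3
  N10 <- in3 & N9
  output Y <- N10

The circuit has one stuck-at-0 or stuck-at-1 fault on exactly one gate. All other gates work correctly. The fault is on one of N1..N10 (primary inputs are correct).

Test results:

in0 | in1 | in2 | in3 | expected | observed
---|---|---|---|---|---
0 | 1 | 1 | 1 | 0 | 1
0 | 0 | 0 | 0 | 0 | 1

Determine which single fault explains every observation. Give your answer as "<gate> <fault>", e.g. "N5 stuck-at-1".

Fault-free values for test 1 (in0=0, in1=1, in2=1, in3=1): N1=1, N2=0, N3=0, N4=1, N5=0, N6=0, N7=1, N8=1, N9=0, N10=0, giving Y=0. Observed 1.
Test 1: faults giving observed 1 are {N8 stuck-at-0, N9 stuck-at-1, N10 stuck-at-1}.
Test 2 (in0=0, in1=0, in2=0, in3=0): fault-free N1=0, N2=1, N3=0, N4=1, N5=0, N6=1, N7=1, N8=1, N9=1, N10=0 → 0; observed 1. Eliminates N8 stuck-at-0, N9 stuck-at-1.
Only N10 stuck-at-1 is consistent with every test.

N10 stuck-at-1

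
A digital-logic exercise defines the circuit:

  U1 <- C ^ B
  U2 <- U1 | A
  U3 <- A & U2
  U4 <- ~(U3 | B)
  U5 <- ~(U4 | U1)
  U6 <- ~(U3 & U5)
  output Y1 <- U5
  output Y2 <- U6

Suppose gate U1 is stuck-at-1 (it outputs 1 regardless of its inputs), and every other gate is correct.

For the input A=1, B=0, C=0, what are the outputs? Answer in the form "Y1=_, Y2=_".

Y1=0, Y2=1

Propagate with U1 forced: U1=1 [stuck-at-1], U2=1, U3=1, U4=0, U5=0, U6=1.
So the outputs are Y1=0, Y2=1. (Without the fault they would be Y1=1, Y2=0.)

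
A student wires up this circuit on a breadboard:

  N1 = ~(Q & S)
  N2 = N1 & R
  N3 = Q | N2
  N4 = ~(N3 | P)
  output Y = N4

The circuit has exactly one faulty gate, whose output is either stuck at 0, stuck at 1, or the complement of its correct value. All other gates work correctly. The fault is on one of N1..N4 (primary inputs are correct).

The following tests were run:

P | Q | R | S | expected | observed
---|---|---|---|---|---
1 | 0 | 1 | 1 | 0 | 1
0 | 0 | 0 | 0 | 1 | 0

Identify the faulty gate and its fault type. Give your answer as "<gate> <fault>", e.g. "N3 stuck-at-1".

N4 inverted output

Fault-free values for test 1 (P=1, Q=0, R=1, S=1): N1=1, N2=1, N3=1, N4=0, giving Y=0. Observed 1.
Test 1: faults giving observed 1 are {N4 stuck-at-1, N4 inverted output}.
Test 2 (P=0, Q=0, R=0, S=0): fault-free N1=1, N2=0, N3=0, N4=1 → 1; observed 0. Eliminates N4 stuck-at-1.
Only N4 inverted output is consistent with every test.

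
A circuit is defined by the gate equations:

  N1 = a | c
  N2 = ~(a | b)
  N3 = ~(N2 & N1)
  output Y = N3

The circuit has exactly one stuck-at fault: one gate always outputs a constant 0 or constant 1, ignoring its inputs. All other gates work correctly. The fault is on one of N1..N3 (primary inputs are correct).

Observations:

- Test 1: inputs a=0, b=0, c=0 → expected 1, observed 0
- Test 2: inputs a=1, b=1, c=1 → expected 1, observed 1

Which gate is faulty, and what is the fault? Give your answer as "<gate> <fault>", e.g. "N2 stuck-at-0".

N1 stuck-at-1

Fault-free values for test 1 (a=0, b=0, c=0): N1=0, N2=1, N3=1, giving Y=1. Observed 0.
Test 1: faults giving observed 0 are {N1 stuck-at-1, N3 stuck-at-0}.
Test 2 (a=1, b=1, c=1): fault-free N1=1, N2=0, N3=1 → 1; observed 1. Eliminates N3 stuck-at-0.
Only N1 stuck-at-1 is consistent with every test.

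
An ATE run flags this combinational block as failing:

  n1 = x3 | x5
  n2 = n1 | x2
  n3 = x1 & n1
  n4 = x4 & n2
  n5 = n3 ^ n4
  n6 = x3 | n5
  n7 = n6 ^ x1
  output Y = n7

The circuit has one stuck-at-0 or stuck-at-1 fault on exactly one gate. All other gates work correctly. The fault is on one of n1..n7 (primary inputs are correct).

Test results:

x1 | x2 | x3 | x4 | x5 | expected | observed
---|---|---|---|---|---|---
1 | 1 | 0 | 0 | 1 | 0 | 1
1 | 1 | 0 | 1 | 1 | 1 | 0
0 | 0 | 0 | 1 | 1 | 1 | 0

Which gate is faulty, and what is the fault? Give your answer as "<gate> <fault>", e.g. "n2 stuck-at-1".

n1 stuck-at-0

Fault-free values for test 1 (x1=1, x2=1, x3=0, x4=0, x5=1): n1=1, n2=1, n3=1, n4=0, n5=1, n6=1, n7=0, giving Y=0. Observed 1.
Test 1: faults giving observed 1 are {n1 stuck-at-0, n3 stuck-at-0, n4 stuck-at-1, n5 stuck-at-0, n6 stuck-at-0, n7 stuck-at-1}.
Test 2 (x1=1, x2=1, x3=0, x4=1, x5=1): fault-free n1=1, n2=1, n3=1, n4=1, n5=0, n6=0, n7=1 → 1; observed 0. Eliminates n4 stuck-at-1, n5 stuck-at-0, n6 stuck-at-0, n7 stuck-at-1.
Test 3 (x1=0, x2=0, x3=0, x4=1, x5=1): fault-free n1=1, n2=1, n3=0, n4=1, n5=1, n6=1, n7=1 → 1; observed 0. Eliminates n3 stuck-at-0.
Only n1 stuck-at-0 is consistent with every test.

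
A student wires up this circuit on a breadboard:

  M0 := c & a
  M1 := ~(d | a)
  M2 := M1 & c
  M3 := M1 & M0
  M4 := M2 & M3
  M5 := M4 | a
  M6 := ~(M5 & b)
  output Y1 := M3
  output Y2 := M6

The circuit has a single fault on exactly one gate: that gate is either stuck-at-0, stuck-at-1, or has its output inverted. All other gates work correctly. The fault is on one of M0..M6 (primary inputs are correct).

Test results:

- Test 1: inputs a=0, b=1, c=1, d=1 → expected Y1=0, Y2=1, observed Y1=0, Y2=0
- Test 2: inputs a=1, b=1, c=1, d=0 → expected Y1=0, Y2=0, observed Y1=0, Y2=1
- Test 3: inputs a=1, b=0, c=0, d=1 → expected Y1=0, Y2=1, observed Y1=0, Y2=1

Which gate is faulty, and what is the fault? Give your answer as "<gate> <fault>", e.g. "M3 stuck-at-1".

M5 inverted output

Fault-free values for test 1 (a=0, b=1, c=1, d=1): M0=0, M1=0, M2=0, M3=0, M4=0, M5=0, M6=1, giving Y1=0, Y2=1. Observed Y1=0, Y2=0.
Test 1: faults giving observed Y1=0, Y2=0 are {M4 stuck-at-1, M4 inverted output, M5 stuck-at-1, M5 inverted output, M6 stuck-at-0, M6 inverted output}.
Test 2 (a=1, b=1, c=1, d=0): fault-free M0=1, M1=0, M2=0, M3=0, M4=0, M5=1, M6=0 → Y1=0, Y2=0; observed Y1=0, Y2=1. Eliminates M4 stuck-at-1, M4 inverted output, M5 stuck-at-1, M6 stuck-at-0.
Test 3 (a=1, b=0, c=0, d=1): fault-free M0=0, M1=0, M2=0, M3=0, M4=0, M5=1, M6=1 → Y1=0, Y2=1; observed Y1=0, Y2=1. Eliminates M6 inverted output.
Only M5 inverted output is consistent with every test.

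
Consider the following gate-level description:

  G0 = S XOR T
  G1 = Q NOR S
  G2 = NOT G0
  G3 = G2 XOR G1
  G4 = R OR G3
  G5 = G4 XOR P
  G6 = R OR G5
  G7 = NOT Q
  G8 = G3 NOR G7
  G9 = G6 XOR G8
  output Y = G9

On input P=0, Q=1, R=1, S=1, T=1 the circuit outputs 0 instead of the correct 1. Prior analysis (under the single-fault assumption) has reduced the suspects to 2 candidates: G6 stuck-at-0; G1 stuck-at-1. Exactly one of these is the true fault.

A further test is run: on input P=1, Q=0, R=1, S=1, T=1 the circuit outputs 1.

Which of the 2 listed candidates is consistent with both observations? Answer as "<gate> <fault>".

G1 stuck-at-1

Evaluate each candidate on input P=1, Q=0, R=1, S=1, T=1:
  G6 stuck-at-0: G0=0, G1=0, G2=1, G3=1, G4=1, G5=0, G6=0 [stuck-at-0], G7=1, G8=0, G9=0 → 0 — eliminated
  G1 stuck-at-1: G0=0, G1=1 [stuck-at-1], G2=1, G3=0, G4=1, G5=0, G6=1, G7=1, G8=0, G9=1 → 1 — matches
Only G1 stuck-at-1 reproduces the observed 1.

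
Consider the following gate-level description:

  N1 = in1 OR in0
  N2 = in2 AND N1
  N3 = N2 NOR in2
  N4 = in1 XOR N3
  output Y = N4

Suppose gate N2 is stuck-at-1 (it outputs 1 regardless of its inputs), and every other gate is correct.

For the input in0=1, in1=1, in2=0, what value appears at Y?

1

Propagate with N2 forced: N1=1, N2=1 [stuck-at-1], N3=0, N4=1.
So Y = 1. (Without the fault it would be 0.)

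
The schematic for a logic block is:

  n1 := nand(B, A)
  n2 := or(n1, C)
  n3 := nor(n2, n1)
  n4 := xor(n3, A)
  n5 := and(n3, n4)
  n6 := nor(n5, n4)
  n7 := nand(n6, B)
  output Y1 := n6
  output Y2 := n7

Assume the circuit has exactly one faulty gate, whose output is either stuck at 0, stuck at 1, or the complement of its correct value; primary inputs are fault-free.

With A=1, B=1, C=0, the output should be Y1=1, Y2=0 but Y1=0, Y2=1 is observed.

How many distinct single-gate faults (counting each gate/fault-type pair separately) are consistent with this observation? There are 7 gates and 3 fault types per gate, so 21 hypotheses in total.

12

Fault-free: n1=0, n2=0, n3=1, n4=0, n5=0, n6=1, n7=0 → Y1=1, Y2=0. Observed Y1=0, Y2=1.
  n1: stuck-at-1, inverted output ✓; others ✗
  n2: stuck-at-1, inverted output ✓; others ✗
  n3: stuck-at-0, inverted output ✓; others ✗
  n4: stuck-at-1, inverted output ✓; others ✗
  n5: stuck-at-1, inverted output ✓; others ✗
  n6: stuck-at-0, inverted output ✓; others ✗
  n7: none of the 3 fault types match ✗
Consistent faults: {n1 stuck-at-1, n1 inverted output, n2 stuck-at-1, n2 inverted output, n3 stuck-at-0, n3 inverted output, n4 stuck-at-1, n4 inverted output, n5 stuck-at-1, n5 inverted output, n6 stuck-at-0, n6 inverted output} — 12 in all.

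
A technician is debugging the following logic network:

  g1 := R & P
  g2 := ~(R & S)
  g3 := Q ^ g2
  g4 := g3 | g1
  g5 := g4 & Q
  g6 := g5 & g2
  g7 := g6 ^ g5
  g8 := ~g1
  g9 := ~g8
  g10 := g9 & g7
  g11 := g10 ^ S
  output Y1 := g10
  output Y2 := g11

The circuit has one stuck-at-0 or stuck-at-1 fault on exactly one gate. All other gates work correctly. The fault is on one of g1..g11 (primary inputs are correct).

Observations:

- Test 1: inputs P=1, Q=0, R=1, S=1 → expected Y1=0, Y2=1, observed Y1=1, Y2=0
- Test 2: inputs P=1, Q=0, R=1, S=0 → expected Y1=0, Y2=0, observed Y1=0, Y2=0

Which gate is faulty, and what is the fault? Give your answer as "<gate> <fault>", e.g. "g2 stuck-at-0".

g5 stuck-at-1

Fault-free values for test 1 (P=1, Q=0, R=1, S=1): g1=1, g2=0, g3=0, g4=1, g5=0, g6=0, g7=0, g8=0, g9=1, g10=0, g11=1, giving Y1=0, Y2=1. Observed Y1=1, Y2=0.
Test 1: faults giving observed Y1=1, Y2=0 are {g5 stuck-at-1, g6 stuck-at-1, g7 stuck-at-1, g10 stuck-at-1}.
Test 2 (P=1, Q=0, R=1, S=0): fault-free g1=1, g2=1, g3=1, g4=1, g5=0, g6=0, g7=0, g8=0, g9=1, g10=0, g11=0 → Y1=0, Y2=0; observed Y1=0, Y2=0. Eliminates g6 stuck-at-1, g7 stuck-at-1, g10 stuck-at-1.
Only g5 stuck-at-1 is consistent with every test.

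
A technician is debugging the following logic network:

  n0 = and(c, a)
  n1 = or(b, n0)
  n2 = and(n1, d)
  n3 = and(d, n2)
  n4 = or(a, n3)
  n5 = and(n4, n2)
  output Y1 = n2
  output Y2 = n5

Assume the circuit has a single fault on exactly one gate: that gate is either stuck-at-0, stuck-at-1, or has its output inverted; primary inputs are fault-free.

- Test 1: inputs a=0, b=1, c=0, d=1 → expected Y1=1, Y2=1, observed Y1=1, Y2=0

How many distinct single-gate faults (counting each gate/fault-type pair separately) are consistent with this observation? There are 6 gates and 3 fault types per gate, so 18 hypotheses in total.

6

Fault-free: n0=0, n1=1, n2=1, n3=1, n4=1, n5=1 → Y1=1, Y2=1. Observed Y1=1, Y2=0.
  n0: none of the 3 fault types match ✗
  n1: none of the 3 fault types match ✗
  n2: none of the 3 fault types match ✗
  n3: stuck-at-0, inverted output ✓; others ✗
  n4: stuck-at-0, inverted output ✓; others ✗
  n5: stuck-at-0, inverted output ✓; others ✗
Consistent faults: {n3 stuck-at-0, n3 inverted output, n4 stuck-at-0, n4 inverted output, n5 stuck-at-0, n5 inverted output} — 6 in all.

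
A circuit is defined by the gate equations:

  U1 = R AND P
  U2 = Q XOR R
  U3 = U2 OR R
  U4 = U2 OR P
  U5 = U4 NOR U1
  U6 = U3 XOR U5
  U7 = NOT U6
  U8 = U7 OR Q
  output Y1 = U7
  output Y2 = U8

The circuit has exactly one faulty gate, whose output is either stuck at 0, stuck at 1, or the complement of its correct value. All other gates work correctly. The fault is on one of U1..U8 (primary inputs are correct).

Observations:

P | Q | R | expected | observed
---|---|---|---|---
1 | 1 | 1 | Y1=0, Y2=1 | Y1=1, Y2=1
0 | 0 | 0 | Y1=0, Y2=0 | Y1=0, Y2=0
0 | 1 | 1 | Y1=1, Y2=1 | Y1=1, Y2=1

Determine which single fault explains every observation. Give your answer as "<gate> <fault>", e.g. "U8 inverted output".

U5 stuck-at-1

Fault-free values for test 1 (P=1, Q=1, R=1): U1=1, U2=0, U3=1, U4=1, U5=0, U6=1, U7=0, U8=1, giving Y1=0, Y2=1. Observed Y1=1, Y2=1.
Test 1: faults giving observed Y1=1, Y2=1 are {U3 stuck-at-0, U3 inverted output, U5 stuck-at-1, U5 inverted output, U6 stuck-at-0, U6 inverted output, U7 stuck-at-1, U7 inverted output}.
Test 2 (P=0, Q=0, R=0): fault-free U1=0, U2=0, U3=0, U4=0, U5=1, U6=1, U7=0, U8=0 → Y1=0, Y2=0; observed Y1=0, Y2=0. Eliminates U3 inverted output, U5 inverted output, U6 stuck-at-0, U6 inverted output, U7 stuck-at-1, U7 inverted output.
Test 3 (P=0, Q=1, R=1): fault-free U1=0, U2=0, U3=1, U4=0, U5=1, U6=0, U7=1, U8=1 → Y1=1, Y2=1; observed Y1=1, Y2=1. Eliminates U3 stuck-at-0.
Only U5 stuck-at-1 is consistent with every test.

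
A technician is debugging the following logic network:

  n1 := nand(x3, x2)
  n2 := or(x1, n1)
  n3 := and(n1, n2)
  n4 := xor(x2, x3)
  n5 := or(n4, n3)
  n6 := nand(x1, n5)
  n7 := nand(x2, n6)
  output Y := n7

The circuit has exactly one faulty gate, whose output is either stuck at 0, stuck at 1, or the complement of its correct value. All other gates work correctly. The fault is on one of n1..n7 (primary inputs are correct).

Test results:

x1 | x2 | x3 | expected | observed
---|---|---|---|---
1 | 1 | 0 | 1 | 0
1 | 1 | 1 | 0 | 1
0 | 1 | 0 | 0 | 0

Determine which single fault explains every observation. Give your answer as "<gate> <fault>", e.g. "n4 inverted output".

n5 inverted output

Fault-free values for test 1 (x1=1, x2=1, x3=0): n1=1, n2=1, n3=1, n4=1, n5=1, n6=0, n7=1, giving Y=1. Observed 0.
Test 1: faults giving observed 0 are {n5 stuck-at-0, n5 inverted output, n6 stuck-at-1, n6 inverted output, n7 stuck-at-0, n7 inverted output}.
Test 2 (x1=1, x2=1, x3=1): fault-free n1=0, n2=1, n3=0, n4=0, n5=0, n6=1, n7=0 → 0; observed 1. Eliminates n5 stuck-at-0, n6 stuck-at-1, n7 stuck-at-0.
Test 3 (x1=0, x2=1, x3=0): fault-free n1=1, n2=1, n3=1, n4=1, n5=1, n6=1, n7=0 → 0; observed 0. Eliminates n6 inverted output, n7 inverted output.
Only n5 inverted output is consistent with every test.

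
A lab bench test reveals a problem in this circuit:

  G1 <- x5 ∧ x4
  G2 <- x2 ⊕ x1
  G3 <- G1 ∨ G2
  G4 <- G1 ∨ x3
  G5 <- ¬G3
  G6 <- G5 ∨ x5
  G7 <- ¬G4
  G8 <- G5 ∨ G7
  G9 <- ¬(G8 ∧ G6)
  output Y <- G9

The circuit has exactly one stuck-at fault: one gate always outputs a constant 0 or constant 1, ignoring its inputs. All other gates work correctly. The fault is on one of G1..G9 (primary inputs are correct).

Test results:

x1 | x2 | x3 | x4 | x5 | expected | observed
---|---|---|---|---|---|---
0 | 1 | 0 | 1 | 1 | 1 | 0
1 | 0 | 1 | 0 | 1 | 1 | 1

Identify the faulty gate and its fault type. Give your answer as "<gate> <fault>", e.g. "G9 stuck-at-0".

Fault-free values for test 1 (x1=0, x2=1, x3=0, x4=1, x5=1): G1=1, G2=1, G3=1, G4=1, G5=0, G6=1, G7=0, G8=0, G9=1, giving Y=1. Observed 0.
Test 1: faults giving observed 0 are {G1 stuck-at-0, G3 stuck-at-0, G4 stuck-at-0, G5 stuck-at-1, G7 stuck-at-1, G8 stuck-at-1, G9 stuck-at-0}.
Test 2 (x1=1, x2=0, x3=1, x4=0, x5=1): fault-free G1=0, G2=1, G3=1, G4=1, G5=0, G6=1, G7=0, G8=0, G9=1 → 1; observed 1. Eliminates G3 stuck-at-0, G4 stuck-at-0, G5 stuck-at-1, G7 stuck-at-1, G8 stuck-at-1, G9 stuck-at-0.
Only G1 stuck-at-0 is consistent with every test.

G1 stuck-at-0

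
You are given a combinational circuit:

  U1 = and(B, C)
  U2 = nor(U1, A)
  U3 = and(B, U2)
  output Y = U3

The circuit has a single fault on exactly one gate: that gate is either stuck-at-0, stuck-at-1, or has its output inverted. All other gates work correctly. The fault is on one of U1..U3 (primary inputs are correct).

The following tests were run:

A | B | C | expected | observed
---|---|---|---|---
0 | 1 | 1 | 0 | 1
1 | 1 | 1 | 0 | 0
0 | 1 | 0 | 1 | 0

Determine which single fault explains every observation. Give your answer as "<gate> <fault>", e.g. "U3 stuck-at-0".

U1 inverted output

Fault-free values for test 1 (A=0, B=1, C=1): U1=1, U2=0, U3=0, giving Y=0. Observed 1.
Test 1: faults giving observed 1 are {U1 stuck-at-0, U1 inverted output, U2 stuck-at-1, U2 inverted output, U3 stuck-at-1, U3 inverted output}.
Test 2 (A=1, B=1, C=1): fault-free U1=1, U2=0, U3=0 → 0; observed 0. Eliminates U2 stuck-at-1, U2 inverted output, U3 stuck-at-1, U3 inverted output.
Test 3 (A=0, B=1, C=0): fault-free U1=0, U2=1, U3=1 → 1; observed 0. Eliminates U1 stuck-at-0.
Only U1 inverted output is consistent with every test.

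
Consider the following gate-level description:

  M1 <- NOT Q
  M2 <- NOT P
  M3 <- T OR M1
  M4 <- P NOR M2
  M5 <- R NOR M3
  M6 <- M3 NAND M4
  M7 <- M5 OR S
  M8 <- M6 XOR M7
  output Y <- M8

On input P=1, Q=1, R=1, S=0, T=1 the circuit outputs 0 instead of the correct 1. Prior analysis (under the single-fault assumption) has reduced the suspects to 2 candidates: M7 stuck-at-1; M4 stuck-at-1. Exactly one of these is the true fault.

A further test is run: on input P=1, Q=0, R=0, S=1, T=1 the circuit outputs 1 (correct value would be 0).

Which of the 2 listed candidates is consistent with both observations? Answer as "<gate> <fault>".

Evaluate each candidate on input P=1, Q=0, R=0, S=1, T=1:
  M7 stuck-at-1: M1=1, M2=0, M3=1, M4=0, M5=0, M6=1, M7=1 [stuck-at-1], M8=0 → 0 — eliminated
  M4 stuck-at-1: M1=1, M2=0, M3=1, M4=1 [stuck-at-1], M5=0, M6=0, M7=1, M8=1 → 1 — matches
Only M4 stuck-at-1 reproduces the observed 1.

M4 stuck-at-1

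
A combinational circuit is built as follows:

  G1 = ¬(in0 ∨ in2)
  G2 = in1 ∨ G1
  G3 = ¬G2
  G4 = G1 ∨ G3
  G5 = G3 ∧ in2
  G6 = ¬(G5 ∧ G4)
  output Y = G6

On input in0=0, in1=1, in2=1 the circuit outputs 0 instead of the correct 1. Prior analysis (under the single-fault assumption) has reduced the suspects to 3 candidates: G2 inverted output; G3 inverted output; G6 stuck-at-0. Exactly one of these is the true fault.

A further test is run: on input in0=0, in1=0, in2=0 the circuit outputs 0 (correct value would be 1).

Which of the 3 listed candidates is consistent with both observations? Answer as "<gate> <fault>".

Evaluate each candidate on input in0=0, in1=0, in2=0:
  G2 inverted output: G1=1, G2=0 [inverted output], G3=1, G4=1, G5=0, G6=1 → 1 — eliminated
  G3 inverted output: G1=1, G2=1, G3=1 [inverted output], G4=1, G5=0, G6=1 → 1 — eliminated
  G6 stuck-at-0: G1=1, G2=1, G3=0, G4=1, G5=0, G6=0 [stuck-at-0] → 0 — matches
Only G6 stuck-at-0 reproduces the observed 0.

G6 stuck-at-0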